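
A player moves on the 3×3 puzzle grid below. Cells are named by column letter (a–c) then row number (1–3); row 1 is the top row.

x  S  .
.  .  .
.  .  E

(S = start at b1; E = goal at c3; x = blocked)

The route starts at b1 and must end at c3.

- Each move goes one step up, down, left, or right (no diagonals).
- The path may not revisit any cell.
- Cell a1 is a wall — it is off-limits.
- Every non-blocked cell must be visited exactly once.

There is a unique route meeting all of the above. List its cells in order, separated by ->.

Need to visit all 8 open cells exactly once, starting at b1 and ending at c3.
Route from b1: right 1 to c1, down 1 to c2, left 2 to a2, down 1 to a3, right 2 to c3 — 7 moves in all.
Check: all 8 open cells covered.

b1 -> c1 -> c2 -> b2 -> a2 -> a3 -> b3 -> c3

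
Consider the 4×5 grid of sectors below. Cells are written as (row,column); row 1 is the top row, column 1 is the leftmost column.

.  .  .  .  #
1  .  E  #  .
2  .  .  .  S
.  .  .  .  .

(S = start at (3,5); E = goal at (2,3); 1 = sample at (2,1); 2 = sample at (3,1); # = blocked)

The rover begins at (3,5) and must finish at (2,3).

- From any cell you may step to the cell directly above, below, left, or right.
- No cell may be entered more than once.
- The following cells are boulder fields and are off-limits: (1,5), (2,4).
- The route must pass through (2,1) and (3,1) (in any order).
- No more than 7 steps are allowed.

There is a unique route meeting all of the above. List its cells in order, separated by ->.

(3,5) -> (3,4) -> (3,3) -> (3,2) -> (3,1) -> (2,1) -> (2,2) -> (2,3)

The 7-move cap with required stops at (2,1), (3,1) leaves no slack for detours.
Route from (3,5): 4× left (reaching (3,1)), up to (2,1), 2× right (reaching (2,3)) — 7 moves in all.
Check: all required cells visited; 7 ≤ 7 moves.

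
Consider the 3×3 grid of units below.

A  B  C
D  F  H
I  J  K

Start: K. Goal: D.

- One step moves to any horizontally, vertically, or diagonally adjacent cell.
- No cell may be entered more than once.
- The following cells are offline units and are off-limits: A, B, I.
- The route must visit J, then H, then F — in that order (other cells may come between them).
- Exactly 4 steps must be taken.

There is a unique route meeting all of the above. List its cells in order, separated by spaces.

K J H F D

The waypoints must appear in the order J, H, F, with no cell reused.
Route from K: left 1 to J, up-right 1 to H, left 2 to D — 4 moves in all.
Check: order respected (J at step 1, H at step 2, F at step 3); 4 moves as required.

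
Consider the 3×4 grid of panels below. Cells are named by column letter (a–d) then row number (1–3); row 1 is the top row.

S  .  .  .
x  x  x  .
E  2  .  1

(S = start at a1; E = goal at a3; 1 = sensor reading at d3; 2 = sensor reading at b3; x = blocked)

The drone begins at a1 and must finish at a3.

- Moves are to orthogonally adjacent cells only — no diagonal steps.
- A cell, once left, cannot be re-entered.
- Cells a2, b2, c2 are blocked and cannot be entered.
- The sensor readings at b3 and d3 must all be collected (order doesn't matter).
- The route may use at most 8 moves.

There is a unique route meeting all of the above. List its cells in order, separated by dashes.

Any route must reach b3 and d3 and still end at a3 within 8 moves, so the order of the required stops is forced.
Route from a1: right 3 to d1, down 2 to d3, left 3 to a3 — 8 moves in all.
Check: all required cells visited; 8 ≤ 8 moves.

a1 - b1 - c1 - d1 - d2 - d3 - c3 - b3 - a3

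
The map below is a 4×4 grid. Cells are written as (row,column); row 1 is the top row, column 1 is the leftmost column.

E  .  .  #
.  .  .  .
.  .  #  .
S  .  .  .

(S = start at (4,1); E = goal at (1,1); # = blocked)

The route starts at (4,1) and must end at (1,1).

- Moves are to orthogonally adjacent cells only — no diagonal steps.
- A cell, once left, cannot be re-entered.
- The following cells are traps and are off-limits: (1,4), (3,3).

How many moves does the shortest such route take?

3

The Manhattan distance from (4,1) to (1,1) is |4−1| + |1−1| = 3, so at least 3 moves are needed.
A route of 3 moves achieves this: (4,1) → (3,1) → (2,1) → (1,1).
Since 3 matches the lower bound, it is optimal.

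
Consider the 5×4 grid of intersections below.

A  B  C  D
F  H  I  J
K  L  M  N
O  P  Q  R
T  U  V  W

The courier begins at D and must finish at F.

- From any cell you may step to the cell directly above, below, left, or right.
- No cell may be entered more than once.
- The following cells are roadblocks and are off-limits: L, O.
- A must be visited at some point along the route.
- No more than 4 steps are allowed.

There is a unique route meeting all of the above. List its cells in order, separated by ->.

Any route must reach A and still end at F within 4 moves, so the order of the required stops is forced.
Route from D: 3× left (reaching A), down to F — 4 moves in all.
Check: all required cells visited; 4 ≤ 4 moves.

D -> C -> B -> A -> F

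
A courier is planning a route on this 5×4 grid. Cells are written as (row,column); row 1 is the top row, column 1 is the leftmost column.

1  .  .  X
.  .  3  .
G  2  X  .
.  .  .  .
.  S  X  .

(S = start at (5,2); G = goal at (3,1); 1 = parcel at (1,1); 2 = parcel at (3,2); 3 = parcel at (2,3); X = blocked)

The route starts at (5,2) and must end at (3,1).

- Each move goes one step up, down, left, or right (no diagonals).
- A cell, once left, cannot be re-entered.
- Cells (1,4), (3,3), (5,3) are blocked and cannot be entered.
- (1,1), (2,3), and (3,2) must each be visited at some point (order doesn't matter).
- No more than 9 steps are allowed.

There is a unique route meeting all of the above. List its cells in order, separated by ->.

(5,2) -> (4,2) -> (3,2) -> (2,2) -> (2,3) -> (1,3) -> (1,2) -> (1,1) -> (2,1) -> (3,1)

The 9-move cap with required stops at (1,1), (2,3), (3,2) leaves no slack for detours.
Route from (5,2): up 3 to (2,2), right 1 to (2,3), up 1 to (1,3), left 2 to (1,1), down 2 to (3,1) — 9 moves in all.
Check: all required cells visited; 9 ≤ 9 moves.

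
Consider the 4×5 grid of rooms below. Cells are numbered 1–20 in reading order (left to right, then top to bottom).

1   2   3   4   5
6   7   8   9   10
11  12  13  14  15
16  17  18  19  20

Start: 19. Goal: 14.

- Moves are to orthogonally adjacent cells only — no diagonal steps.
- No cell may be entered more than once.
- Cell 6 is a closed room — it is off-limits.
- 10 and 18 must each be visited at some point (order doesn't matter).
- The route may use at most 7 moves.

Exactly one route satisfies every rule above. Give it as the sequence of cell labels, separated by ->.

19 -> 18 -> 13 -> 8 -> 9 -> 10 -> 15 -> 14

The budget equals the shortest possible length, so every move has to be on a shortest route through the required cells.
Route from 19: left to 18, 2× up (reaching 8), 2× right (reaching 10), down to 15, left to 14 — 7 moves in all.
Check: all required cells visited; 7 ≤ 7 moves.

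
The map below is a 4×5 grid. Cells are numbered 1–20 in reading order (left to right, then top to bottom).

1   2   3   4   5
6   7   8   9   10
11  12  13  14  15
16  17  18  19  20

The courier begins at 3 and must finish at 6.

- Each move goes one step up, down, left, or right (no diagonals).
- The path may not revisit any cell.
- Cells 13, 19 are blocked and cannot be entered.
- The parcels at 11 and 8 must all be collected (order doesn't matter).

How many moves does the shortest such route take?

Any route passes through 11 and 8 in some order between 3 and 6. Summing Manhattan distances along each leg and taking the cheapest ordering (3 → 8 → 11 → 6) gives a lower bound of 1 + 3 + 1 = 5 moves.
A route of 5 moves achieves this: 3 → 8 → 7 → 12 → 11 → 6.
Since 5 matches the lower bound, it is optimal.

5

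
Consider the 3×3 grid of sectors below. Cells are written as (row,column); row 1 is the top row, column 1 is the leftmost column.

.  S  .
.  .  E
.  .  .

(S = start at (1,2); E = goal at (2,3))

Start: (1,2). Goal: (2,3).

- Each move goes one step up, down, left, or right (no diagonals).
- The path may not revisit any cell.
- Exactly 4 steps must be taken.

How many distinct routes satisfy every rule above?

2

Need simple routes of exactly 4 moves from (1,2) to (2,3) (Manhattan distance 2, so 1 moves are spent on a detour and 1 undoing it).
Enumerating: (1,2) (2,2) (3,2) (3,3) (2,3) | (1,2) (1,1) (2,1) (2,2) (2,3).
That gives 2 routes.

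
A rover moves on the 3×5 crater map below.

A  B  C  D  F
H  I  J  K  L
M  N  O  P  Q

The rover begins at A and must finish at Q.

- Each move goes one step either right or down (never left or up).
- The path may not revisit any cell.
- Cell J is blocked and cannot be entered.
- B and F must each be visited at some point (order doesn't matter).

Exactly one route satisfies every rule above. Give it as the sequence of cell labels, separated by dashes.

A - B - C - D - F - L - Q

Moves only go right or down, so the column and row indices never decrease.
Route from A: 4× right (reaching F), 2× down (reaching Q) — 6 moves in all.
Check: all required cells visited.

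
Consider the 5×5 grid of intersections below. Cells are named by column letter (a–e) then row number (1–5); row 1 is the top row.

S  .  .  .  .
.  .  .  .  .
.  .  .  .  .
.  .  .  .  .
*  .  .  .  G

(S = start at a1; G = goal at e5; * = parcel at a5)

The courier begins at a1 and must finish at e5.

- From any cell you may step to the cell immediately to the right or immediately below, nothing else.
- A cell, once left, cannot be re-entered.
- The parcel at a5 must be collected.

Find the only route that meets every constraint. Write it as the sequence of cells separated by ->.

a1 -> a2 -> a3 -> a4 -> a5 -> b5 -> c5 -> d5 -> e5

Moves only go right or down, so the column and row indices never decrease.
Route from a1: 4× down (reaching a5), 4× right (reaching e5) — 8 moves in all.
Check: all required cells visited.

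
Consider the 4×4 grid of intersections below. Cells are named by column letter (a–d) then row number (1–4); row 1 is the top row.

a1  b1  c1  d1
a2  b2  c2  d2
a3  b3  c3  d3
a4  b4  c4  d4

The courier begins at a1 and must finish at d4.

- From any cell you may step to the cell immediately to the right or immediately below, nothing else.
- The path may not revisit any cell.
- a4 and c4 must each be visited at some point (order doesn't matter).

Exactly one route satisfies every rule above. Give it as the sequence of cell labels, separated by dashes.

a1 - a2 - a3 - a4 - b4 - c4 - d4

Moves only go right or down, so the column and row indices never decrease.
Route from a1: 3× down (reaching a4), 3× right (reaching d4) — 6 moves in all.
Check: all required cells visited.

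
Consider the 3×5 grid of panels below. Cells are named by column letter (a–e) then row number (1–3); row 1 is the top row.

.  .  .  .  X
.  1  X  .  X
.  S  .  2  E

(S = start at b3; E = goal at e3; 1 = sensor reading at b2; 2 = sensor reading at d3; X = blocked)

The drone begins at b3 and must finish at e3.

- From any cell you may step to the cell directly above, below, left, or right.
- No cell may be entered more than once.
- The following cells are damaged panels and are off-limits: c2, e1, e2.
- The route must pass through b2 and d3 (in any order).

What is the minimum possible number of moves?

Any route passes through b2 and d3 in some order between b3 and e3. Summing Manhattan distances along each leg and taking the cheapest ordering (b3 → b2 → d3 → e3) gives a lower bound of 1 + 3 + 1 = 5 moves.
The shortest route satisfying every rule uses 7 moves: b3 → b2 → b1 → c1 → d1 → d2 → d3 → e3.
The no-revisit rule (legs can't share cells) pushes the minimum above the 5-move bound; an exhaustive check rules out every length from 5 to 6, leaving 7 as the minimum.

7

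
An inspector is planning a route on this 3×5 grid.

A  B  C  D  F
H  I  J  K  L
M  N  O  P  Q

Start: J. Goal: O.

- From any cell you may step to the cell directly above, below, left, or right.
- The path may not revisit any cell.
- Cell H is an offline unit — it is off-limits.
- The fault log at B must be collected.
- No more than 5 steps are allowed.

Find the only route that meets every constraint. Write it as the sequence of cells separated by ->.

J -> C -> B -> I -> N -> O

The 5-move cap with required stops at B leaves no slack for detours.
Route from J: up to C, left to B, 2× down (reaching N), right to O — 5 moves in all.
Check: all required cells visited; 5 ≤ 5 moves.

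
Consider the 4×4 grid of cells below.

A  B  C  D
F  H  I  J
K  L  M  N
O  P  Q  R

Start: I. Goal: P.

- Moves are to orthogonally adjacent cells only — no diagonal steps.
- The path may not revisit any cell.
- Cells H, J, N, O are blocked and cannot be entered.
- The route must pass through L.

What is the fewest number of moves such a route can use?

Any route passes through L somewhere between I and P. Summing Manhattan distances along the two legs (I → L → P) gives a lower bound of 2 + 1 = 3 moves.
A route of 3 moves achieves this: I → M → L → P.
Since 3 matches the lower bound, it is optimal.

3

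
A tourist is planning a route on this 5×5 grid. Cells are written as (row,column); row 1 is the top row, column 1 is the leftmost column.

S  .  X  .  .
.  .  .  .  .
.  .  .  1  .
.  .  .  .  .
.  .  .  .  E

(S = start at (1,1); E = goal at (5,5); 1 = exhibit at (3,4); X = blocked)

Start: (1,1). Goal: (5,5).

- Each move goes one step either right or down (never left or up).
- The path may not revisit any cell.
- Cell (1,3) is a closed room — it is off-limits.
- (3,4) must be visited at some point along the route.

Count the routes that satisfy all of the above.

21

A right/down-only route from (1,1) to (5,5) makes exactly 4 down-moves and 4 right-moves in some order.
With no other constraints that would be C(8,4) = 70 routes.
Split at (3,4) and multiply the segment counts (each segment already excludes blocked cells): (1,1)→(3,4): 7; (3,4)→(5,5): 3; product = 21.
That gives 21 routes.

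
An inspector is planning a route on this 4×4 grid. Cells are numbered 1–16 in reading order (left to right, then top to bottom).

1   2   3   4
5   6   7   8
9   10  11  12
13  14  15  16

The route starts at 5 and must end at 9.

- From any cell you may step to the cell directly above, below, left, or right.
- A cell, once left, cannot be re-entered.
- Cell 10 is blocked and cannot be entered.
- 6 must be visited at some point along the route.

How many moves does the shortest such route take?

Any route passes through 6 somewhere between 5 and 9. Summing Manhattan distances along the two legs (5 → 6 → 9) gives a lower bound of 1 + 2 = 3 moves.
The shortest route satisfying every rule uses 7 moves: 5 → 6 → 7 → 11 → 15 → 14 → 13 → 9.
The no-revisit rule (legs can't share cells) pushes the minimum above the 3-move bound; an exhaustive check rules out every length from 3 to 6 (on a 4-connected grid the length of any start-to-goal walk has the same parity as the Manhattan bound, so only lengths 3, 5, 7, … need checking), leaving 7 as the minimum.

7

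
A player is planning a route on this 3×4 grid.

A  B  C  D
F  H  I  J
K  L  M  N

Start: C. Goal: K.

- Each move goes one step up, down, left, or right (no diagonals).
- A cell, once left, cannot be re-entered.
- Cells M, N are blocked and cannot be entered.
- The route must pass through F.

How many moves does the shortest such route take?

Any route passes through F somewhere between C and K. Summing Manhattan distances along the two legs (C → F → K) gives a lower bound of 3 + 1 = 4 moves.
A route of 4 moves achieves this: C → I → H → F → K.
Since 4 matches the lower bound, it is optimal.

4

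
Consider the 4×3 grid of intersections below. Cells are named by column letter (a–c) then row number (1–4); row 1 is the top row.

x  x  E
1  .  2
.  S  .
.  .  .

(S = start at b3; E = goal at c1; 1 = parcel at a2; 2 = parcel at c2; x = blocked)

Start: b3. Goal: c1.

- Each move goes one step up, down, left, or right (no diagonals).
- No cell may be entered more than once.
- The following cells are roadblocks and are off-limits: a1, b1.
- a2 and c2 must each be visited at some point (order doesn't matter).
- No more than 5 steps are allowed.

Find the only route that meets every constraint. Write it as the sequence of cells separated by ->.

The budget equals the shortest possible length, so every move has to be on a shortest route through the required cells.
Route from b3: left 1 to a3, up 1 to a2, right 2 to c2, up 1 to c1 — 5 moves in all.
Check: all required cells visited; 5 ≤ 5 moves.

b3 -> a3 -> a2 -> b2 -> c2 -> c1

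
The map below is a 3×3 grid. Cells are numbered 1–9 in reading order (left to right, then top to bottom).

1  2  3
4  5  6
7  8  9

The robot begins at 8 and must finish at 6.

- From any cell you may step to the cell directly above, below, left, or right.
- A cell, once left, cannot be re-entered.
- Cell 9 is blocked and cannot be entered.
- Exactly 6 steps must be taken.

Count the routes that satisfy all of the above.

Need simple routes of exactly 6 moves from 8 to 6 (Manhattan distance 2, so 2 moves are spent on a detour and 2 undoing it).
Enumerating: 8 5 4 1 2 3 6 | 8 7 4 1 2 5 6 | 8 7 4 1 2 3 6 | 8 7 4 5 2 3 6.
That gives 4 routes.

4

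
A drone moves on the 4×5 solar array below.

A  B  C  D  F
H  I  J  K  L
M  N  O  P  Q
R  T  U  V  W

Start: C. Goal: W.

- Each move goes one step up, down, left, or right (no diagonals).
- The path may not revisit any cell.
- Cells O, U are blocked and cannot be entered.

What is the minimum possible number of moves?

The Manhattan distance from C to W is |1−4| + |3−5| = 5, so at least 5 moves are needed.
A route of 5 moves achieves this: C → J → K → P → V → W.
Since 5 matches the lower bound, it is optimal.

5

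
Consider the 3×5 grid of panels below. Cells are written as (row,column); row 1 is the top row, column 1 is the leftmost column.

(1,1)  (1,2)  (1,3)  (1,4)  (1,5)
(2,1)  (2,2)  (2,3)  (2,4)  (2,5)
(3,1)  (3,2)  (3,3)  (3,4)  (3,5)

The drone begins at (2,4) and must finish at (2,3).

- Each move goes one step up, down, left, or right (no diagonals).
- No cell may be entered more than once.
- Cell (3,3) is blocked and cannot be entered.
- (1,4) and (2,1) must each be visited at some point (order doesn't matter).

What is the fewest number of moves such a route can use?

Any route passes through (1,4) and (2,1) in some order between (2,4) and (2,3). Summing Manhattan distances along each leg and taking the cheapest ordering ((2,4) → (1,4) → (2,1) → (2,3)) gives a lower bound of 1 + 4 + 2 = 7 moves.
A route of 7 moves achieves this: (2,4) → (1,4) → (1,3) → (1,2) → (1,1) → (2,1) → (2,2) → (2,3).
Since 7 matches the lower bound, it is optimal.

7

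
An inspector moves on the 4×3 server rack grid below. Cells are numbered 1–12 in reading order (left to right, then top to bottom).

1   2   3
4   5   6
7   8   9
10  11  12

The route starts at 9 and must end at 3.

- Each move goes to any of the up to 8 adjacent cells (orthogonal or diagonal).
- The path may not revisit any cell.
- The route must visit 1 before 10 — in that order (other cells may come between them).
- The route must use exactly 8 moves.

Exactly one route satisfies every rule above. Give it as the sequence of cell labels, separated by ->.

The waypoints must appear in the order 1, 10, with no cell reused.
Route from 9: up-left 2 to 1, down 3 to 10, up-right 2 to 6, up 1 to 3 — 8 moves in all.
Check: order respected (1 at step 2, 10 at step 5); 8 moves as required.

9 -> 5 -> 1 -> 4 -> 7 -> 10 -> 8 -> 6 -> 3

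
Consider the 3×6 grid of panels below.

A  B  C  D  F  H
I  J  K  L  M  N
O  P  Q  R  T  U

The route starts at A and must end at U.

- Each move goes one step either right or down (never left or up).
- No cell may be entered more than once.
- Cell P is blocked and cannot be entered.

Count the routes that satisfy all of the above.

18

A right/down-only route from A to U makes exactly 2 down-moves and 5 right-moves in some order.
With no other constraints that would be C(7,2) = 21 routes.
Subtract routes through each blocked cell (inclusion–exclusion for overlaps): − through P: 3 → 18.
That gives 18 routes.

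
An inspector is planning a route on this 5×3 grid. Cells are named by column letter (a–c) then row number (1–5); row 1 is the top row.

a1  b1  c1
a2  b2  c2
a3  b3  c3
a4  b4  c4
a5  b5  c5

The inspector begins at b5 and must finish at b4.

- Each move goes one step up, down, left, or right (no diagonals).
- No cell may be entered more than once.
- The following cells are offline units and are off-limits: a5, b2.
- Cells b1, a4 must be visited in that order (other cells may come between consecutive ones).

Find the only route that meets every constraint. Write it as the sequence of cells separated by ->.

The waypoints must appear in the order b1, a4, with no cell reused.
Route from b5: right to c5, 4× up (reaching c1), 2× left (reaching a1), 3× down (reaching a4), right to b4 — 11 moves in all.
Check: order respected (b1 at step 6, a4 at step 10).

b5 -> c5 -> c4 -> c3 -> c2 -> c1 -> b1 -> a1 -> a2 -> a3 -> a4 -> b4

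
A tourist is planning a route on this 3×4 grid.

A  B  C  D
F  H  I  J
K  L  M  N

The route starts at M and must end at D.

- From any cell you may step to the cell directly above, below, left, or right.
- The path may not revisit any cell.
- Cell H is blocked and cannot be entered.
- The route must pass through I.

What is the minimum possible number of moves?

3

Any route passes through I somewhere between M and D. Summing Manhattan distances along the two legs (M → I → D) gives a lower bound of 1 + 2 = 3 moves.
A route of 3 moves achieves this: M → I → C → D.
Since 3 matches the lower bound, it is optimal.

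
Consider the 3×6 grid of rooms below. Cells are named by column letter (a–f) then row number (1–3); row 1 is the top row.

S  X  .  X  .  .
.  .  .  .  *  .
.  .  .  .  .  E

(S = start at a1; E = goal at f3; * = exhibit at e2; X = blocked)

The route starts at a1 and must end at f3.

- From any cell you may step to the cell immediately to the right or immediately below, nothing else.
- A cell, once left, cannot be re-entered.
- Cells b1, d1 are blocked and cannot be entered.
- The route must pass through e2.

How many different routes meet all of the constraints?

A right/down-only route from a1 to f3 makes exactly 2 down-moves and 5 right-moves in some order.
With no other constraints that would be C(7,2) = 21 routes.
Split at e2 and multiply the segment counts (each segment already excludes blocked cells): a1→e2: 1; e2→f3: 2; product = 2.
That gives 2 routes.

2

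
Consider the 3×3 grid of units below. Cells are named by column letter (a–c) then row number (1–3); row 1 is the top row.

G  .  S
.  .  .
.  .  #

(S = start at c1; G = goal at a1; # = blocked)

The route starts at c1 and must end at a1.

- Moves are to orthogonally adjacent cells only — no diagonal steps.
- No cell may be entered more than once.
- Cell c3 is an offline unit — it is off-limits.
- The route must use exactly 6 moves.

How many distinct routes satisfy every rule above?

2

Need simple routes of exactly 6 moves from c1 to a1 (Manhattan distance 2, so 2 moves are spent on a detour and 2 undoing it).
Enumerating: c1 c2 b2 b3 a3 a2 a1 | c1 b1 b2 b3 a3 a2 a1.
That gives 2 routes.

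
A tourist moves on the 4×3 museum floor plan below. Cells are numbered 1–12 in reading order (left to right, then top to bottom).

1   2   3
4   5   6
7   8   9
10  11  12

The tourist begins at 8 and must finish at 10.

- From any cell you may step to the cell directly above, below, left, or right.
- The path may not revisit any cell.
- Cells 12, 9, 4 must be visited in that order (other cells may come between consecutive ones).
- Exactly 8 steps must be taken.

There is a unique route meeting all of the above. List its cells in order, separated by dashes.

The waypoints must appear in the order 12, 9, 4, with no cell reused.
Route from 8: down 1 to 11, right 1 to 12, up 2 to 6, left 2 to 4, down 2 to 10 — 8 moves in all.
Check: order respected (12 at step 2, 9 at step 3, 4 at step 6); 8 moves as required.

8 - 11 - 12 - 9 - 6 - 5 - 4 - 7 - 10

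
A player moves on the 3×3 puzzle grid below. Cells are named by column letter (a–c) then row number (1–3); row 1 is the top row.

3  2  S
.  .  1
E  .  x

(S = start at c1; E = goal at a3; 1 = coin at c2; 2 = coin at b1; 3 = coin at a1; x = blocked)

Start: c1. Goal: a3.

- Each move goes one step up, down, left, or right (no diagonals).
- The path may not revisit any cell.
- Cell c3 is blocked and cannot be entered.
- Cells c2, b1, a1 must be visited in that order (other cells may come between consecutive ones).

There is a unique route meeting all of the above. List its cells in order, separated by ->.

The waypoints must appear in the order c2, b1, a1, with no cell reused.
Route from c1: down 1 to c2, left 1 to b2, up 1 to b1, left 1 to a1, down 2 to a3 — 6 moves in all.
Check: order respected (1 at step 1, 2 at step 3, 3 at step 4).

c1 -> c2 -> b2 -> b1 -> a1 -> a2 -> a3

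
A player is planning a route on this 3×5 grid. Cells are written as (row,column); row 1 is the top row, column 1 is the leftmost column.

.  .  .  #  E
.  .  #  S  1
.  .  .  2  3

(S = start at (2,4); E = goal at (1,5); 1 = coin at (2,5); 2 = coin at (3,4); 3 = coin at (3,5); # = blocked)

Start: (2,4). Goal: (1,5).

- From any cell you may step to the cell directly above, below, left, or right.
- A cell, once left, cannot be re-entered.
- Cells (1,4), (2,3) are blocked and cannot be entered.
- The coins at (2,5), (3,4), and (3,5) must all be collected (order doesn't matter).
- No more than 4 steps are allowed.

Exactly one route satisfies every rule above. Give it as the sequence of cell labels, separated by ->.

(2,4) -> (3,4) -> (3,5) -> (2,5) -> (1,5)

Any route must reach (2,5), (3,4), and (3,5) and still end at (1,5) within 4 moves, so the order of the required stops is forced.
Route from (2,4): down 1 to (3,4), right 1 to (3,5), up 2 to (1,5) — 4 moves in all.
Check: all required cells visited; 4 ≤ 4 moves.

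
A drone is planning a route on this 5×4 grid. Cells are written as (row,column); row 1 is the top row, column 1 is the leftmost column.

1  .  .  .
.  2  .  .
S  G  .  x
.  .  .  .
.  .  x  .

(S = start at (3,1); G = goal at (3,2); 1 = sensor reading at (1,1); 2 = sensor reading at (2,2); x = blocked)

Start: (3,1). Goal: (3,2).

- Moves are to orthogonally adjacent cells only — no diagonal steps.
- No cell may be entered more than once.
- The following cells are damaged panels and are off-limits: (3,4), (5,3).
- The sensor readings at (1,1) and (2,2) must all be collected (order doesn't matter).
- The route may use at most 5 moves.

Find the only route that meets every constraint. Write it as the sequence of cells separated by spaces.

The budget equals the shortest possible length, so every move has to be on a shortest route through the required cells.
Route from (3,1): up 2 to (1,1), right 1 to (1,2), down 2 to (3,2) — 5 moves in all.
Check: all required cells visited; 5 ≤ 5 moves.

(3,1) (2,1) (1,1) (1,2) (2,2) (3,2)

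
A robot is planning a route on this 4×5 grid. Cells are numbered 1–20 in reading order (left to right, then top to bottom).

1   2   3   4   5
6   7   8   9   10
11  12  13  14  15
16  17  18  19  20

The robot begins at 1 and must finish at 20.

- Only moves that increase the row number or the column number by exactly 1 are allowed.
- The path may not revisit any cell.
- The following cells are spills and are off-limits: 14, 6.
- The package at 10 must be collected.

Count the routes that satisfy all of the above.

A right/down-only route from 1 to 20 makes exactly 3 down-moves and 4 right-moves in some order.
With no other constraints that would be C(7,3) = 35 routes.
Split at 10 and multiply the segment counts (each segment already excludes blocked cells): 1→10: 4; 10→20: 1; product = 4.
That gives 4 routes.

4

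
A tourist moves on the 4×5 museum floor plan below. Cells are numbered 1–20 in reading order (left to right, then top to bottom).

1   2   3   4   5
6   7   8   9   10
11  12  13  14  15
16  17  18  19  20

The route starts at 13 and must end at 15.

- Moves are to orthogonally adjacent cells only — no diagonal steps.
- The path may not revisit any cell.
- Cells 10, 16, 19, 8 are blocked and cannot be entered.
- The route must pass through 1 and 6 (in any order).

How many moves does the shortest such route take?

10

Any route passes through 1 and 6 in some order between 13 and 15. Summing Manhattan distances along each leg and taking the cheapest ordering (13 → 1 → 6 → 15) gives a lower bound of 4 + 1 + 5 = 10 moves.
A route of 10 moves achieves this: 13 → 12 → 7 → 6 → 1 → 2 → 3 → 4 → 9 → 14 → 15.
Since 10 matches the lower bound, it is optimal.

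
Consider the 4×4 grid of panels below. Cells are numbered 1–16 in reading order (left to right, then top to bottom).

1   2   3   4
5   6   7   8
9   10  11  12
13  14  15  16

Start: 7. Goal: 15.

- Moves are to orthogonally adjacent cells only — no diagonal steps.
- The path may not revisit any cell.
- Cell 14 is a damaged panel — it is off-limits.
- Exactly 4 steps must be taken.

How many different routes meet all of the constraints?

4

Need simple routes of exactly 4 moves from 7 to 15 (Manhattan distance 2, so 1 moves are spent on a detour and 1 undoing it).
Enumerating: 7 11 12 16 15 | 7 6 10 11 15 | 7 8 12 16 15 | 7 8 12 11 15.
That gives 4 routes.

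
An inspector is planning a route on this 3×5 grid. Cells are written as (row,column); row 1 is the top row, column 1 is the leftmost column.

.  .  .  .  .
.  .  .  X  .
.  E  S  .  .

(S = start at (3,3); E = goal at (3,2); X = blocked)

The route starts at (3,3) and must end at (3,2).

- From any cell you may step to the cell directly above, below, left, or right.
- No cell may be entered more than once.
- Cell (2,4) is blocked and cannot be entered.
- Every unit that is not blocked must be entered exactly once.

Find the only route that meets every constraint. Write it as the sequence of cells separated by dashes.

Need to visit all 14 open cells exactly once, starting at (3,3) and ending at (3,2).
Route from (3,3): 2× right (reaching (3,5)), 2× up (reaching (1,5)), 2× left (reaching (1,3)), down to (2,3), left to (2,2), up to (1,2), left to (1,1), 2× down (reaching (3,1)), right to (3,2) — 13 moves in all.
Check: all 14 open cells covered.

(3,3) - (3,4) - (3,5) - (2,5) - (1,5) - (1,4) - (1,3) - (2,3) - (2,2) - (1,2) - (1,1) - (2,1) - (3,1) - (3,2)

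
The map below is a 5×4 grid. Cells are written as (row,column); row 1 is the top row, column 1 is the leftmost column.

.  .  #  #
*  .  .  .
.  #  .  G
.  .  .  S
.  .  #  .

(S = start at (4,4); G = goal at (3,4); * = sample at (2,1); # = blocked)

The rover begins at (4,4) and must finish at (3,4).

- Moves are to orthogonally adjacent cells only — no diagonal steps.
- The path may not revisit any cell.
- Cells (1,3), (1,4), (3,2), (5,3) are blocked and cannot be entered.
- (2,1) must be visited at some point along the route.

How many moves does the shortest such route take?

9

Any route passes through (2,1) somewhere between (4,4) and (3,4). Summing Manhattan distances along the two legs ((4,4) → (2,1) → (3,4)) gives a lower bound of 5 + 4 = 9 moves.
A route of 9 moves achieves this: (4,4) → (4,3) → (4,2) → (4,1) → (3,1) → (2,1) → (2,2) → (2,3) → (3,3) → (3,4).
Since 9 matches the lower bound, it is optimal.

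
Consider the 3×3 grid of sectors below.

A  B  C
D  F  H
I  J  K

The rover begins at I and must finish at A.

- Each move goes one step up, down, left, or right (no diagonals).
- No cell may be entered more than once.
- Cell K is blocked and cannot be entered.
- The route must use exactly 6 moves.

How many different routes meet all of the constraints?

Need simple routes of exactly 6 moves from I to A (Manhattan distance 2, so 2 moves are spent on a detour and 2 undoing it).
Enumerating: I D F H C B A | I J F H C B A.
That gives 2 routes.

2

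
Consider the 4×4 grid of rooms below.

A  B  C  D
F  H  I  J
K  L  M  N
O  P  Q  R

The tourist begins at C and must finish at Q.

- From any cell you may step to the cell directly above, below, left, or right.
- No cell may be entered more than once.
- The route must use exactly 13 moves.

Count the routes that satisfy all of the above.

Need simple routes of exactly 13 moves from C to Q (Manhattan distance 3, so 5 moves are spent on a detour and 5 undoing it).
Branch systematically from the start, pruning whenever the remaining move budget drops below the Manhattan distance to Q or differs from it in parity. Grouping the completions by first move — via I: 2; via B: 6; via D: 7 — and summing: 2 + 6 + 7 = 15.
That gives 15 routes.

15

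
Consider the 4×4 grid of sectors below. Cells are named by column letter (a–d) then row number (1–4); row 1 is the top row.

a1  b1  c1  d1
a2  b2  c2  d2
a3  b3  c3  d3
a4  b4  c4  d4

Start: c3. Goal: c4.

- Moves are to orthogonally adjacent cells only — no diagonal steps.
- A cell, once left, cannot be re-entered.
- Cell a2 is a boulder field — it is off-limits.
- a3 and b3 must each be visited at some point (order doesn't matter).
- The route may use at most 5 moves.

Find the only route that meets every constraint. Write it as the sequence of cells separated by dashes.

c3 - b3 - a3 - a4 - b4 - c4

Any route must reach a3 and b3 and still end at c4 within 5 moves, so the order of the required stops is forced.
Route from c3: left 2 to a3, down 1 to a4, right 2 to c4 — 5 moves in all.
Check: all required cells visited; 5 ≤ 5 moves.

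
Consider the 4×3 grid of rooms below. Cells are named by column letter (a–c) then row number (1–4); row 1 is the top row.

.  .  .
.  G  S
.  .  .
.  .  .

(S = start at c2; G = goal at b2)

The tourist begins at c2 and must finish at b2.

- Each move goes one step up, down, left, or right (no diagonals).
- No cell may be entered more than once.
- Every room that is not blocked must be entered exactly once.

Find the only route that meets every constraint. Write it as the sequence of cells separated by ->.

c2 -> c1 -> b1 -> a1 -> a2 -> a3 -> a4 -> b4 -> c4 -> c3 -> b3 -> b2

Need to visit all 12 open cells exactly once, starting at c2 and ending at b2.
Cell a1 has only two open neighbours (a2 and b1), so the path must pass straight through it: one of those is the cell it's entered from and the other is where it exits.
Route from c2: up to c1, 2× left (reaching a1), 3× down (reaching a4), 2× right (reaching c4), up to c3, left to b3, up to b2 — 11 moves in all.
Check: all 12 open cells covered.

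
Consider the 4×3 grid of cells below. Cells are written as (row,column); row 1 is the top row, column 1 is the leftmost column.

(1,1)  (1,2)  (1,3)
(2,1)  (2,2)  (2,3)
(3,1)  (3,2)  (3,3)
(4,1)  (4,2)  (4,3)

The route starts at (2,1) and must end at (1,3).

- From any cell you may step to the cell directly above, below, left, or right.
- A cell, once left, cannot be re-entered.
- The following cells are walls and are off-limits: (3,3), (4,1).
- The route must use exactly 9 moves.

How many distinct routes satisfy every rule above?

0

Need simple routes of exactly 9 moves from (2,1) to (1,3) (Manhattan distance 3, so 3 moves are spent on a detour and 3 undoing it).
No route satisfies every constraint, so the count is 0.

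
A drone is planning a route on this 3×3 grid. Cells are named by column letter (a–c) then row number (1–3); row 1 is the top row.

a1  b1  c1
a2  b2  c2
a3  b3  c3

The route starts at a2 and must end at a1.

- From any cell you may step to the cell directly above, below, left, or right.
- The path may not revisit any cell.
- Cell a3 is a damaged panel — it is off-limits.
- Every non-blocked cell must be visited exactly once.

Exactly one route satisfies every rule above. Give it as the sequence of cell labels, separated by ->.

a2 -> b2 -> b3 -> c3 -> c2 -> c1 -> b1 -> a1

Need to visit all 8 open cells exactly once, starting at a2 and ending at a1.
Cell c3 has only two open neighbours (c2 and b3), so the path must pass straight through it: one of those is the cell it's entered from and the other is where it exits.
Route from a2: right to b2, down to b3, right to c3, 2× up (reaching c1), 2× left (reaching a1) — 7 moves in all.
Check: all 8 open cells covered.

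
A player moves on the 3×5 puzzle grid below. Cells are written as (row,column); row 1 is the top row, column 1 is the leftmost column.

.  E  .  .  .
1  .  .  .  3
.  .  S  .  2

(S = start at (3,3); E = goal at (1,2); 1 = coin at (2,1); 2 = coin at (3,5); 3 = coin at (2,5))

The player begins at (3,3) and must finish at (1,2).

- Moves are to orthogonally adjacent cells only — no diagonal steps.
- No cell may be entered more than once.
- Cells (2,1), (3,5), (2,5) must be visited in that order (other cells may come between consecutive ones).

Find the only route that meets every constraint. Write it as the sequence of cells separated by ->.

The waypoints must appear in the order (2,1), (3,5), (2,5), with no cell reused.
Route from (3,3): 2× left (reaching (3,1)), up to (2,1), 3× right (reaching (2,4)), down to (3,4), right to (3,5), 2× up (reaching (1,5)), 3× left (reaching (1,2)) — 13 moves in all.
Check: order respected (1 at step 3, 2 at step 8, 3 at step 9).

(3,3) -> (3,2) -> (3,1) -> (2,1) -> (2,2) -> (2,3) -> (2,4) -> (3,4) -> (3,5) -> (2,5) -> (1,5) -> (1,4) -> (1,3) -> (1,2)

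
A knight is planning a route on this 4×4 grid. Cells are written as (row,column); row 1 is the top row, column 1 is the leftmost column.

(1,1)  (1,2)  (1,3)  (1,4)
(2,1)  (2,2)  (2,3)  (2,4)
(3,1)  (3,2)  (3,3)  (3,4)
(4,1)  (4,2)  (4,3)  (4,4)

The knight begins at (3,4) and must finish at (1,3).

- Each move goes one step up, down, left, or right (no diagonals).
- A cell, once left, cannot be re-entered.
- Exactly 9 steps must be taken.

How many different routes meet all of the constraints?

40

Need simple routes of exactly 9 moves from (3,4) to (1,3) (Manhattan distance 3, so 3 moves are spent on a detour and 3 undoing it).
Branch systematically from the start, pruning whenever the remaining move budget drops below the Manhattan distance to (1,3) or differs from it in parity. Grouping the completions by first move — via (2,4): 5; via (4,4): 19; via (3,3): 16 — and summing: 5 + 19 + 16 = 40.
That gives 40 routes.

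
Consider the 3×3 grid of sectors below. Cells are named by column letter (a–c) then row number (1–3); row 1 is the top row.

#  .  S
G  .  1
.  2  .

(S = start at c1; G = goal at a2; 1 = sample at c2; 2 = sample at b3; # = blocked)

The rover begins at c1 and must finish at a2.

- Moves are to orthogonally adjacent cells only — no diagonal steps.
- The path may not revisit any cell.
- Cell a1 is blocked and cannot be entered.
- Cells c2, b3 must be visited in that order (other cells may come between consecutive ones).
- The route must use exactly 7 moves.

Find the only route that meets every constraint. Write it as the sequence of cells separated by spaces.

c1 b1 b2 c2 c3 b3 a3 a2

The waypoints must appear in the order c2, b3, with no cell reused.
Route from c1: left to b1, down to b2, right to c2, down to c3, 2× left (reaching a3), up to a2 — 7 moves in all.
Check: order respected (1 at step 3, 2 at step 5); 7 moves as required.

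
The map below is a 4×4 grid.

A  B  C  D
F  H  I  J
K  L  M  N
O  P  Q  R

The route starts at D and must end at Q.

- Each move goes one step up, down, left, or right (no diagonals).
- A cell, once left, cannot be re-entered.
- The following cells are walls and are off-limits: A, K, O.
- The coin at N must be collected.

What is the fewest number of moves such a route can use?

4

Any route passes through N somewhere between D and Q. Summing Manhattan distances along the two legs (D → N → Q) gives a lower bound of 2 + 2 = 4 moves.
A route of 4 moves achieves this: D → J → N → R → Q.
Since 4 matches the lower bound, it is optimal.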